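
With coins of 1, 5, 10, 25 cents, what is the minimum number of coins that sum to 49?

Use the largest denomination that fits, subtract, and repeat.
49 = 1×25 + 2×10 + 4×1
Total coins = 1 + 2 + 4 = 7

7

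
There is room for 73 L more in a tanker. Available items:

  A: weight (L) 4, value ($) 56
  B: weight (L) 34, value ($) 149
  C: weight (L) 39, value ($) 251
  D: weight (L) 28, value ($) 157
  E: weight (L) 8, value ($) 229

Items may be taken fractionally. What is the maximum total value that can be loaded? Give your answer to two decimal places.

659.36

Greedy by value/weight ratio, highest first.
Order: E (229/8=28.62) > A (56/4=14.00) > C (251/39=6.44) > D (157/28=5.61) > B (149/34=4.38)
Fill: take E (8 @ 229) → take A (4 @ 56) → take C (39 @ 251) → take 22/28 of D → 123.36; 73/73 used.
Total value = 659.36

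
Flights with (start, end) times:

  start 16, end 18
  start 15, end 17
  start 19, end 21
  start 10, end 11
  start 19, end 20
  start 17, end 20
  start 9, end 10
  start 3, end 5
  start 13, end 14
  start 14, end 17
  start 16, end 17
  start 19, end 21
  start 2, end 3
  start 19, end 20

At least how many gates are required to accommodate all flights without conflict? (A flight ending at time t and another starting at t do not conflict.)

5

starts: [2, 3, 9, 10, 13, 14, 15, 16, 16, 17, 19, 19, 19, 19]
ends:   [3, 5, 10, 11, 14, 17, 17, 17, 18, 20, 20, 20, 21, 21]
s2→1 e3→0 s3→1 e5→0 s9→1 e10→0 s10→1 e11→0 s13→1 e14→0 s14→1 s15→2 s16→3 s16→4 e17→3 e17→2 e17→1 s17→2 e18→1 s19→2 s19→3 s19→4 s19→5  — peak 5.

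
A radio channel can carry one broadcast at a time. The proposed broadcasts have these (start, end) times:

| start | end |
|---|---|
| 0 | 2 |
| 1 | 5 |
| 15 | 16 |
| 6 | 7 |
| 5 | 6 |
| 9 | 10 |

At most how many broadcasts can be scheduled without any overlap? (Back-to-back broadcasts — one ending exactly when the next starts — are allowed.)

Sort by end time and greedily take each interval whose start is ≥ the last chosen end.
By end time: (0,2), (1,5), (5,6), (6,7), (9,10), (15,16).
Pick (0,2); next start ≥ 2 → (5,6); next start ≥ 6 → (6,7); next start ≥ 7 → (9,10); next start ≥ 10 → (15,16).
Selected 5 broadcasts.

5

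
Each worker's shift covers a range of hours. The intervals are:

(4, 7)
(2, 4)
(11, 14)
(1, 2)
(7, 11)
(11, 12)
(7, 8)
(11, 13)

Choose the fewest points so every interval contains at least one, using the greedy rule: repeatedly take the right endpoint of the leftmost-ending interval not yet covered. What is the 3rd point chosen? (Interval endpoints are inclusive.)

12

Sort by right endpoint; whenever an interval is uncovered, place a point at its right end.
Sorted: [1,2] [2,4] [4,7] [7,8] [7,11] [11,12] [11,13] [11,14]
{[1,2],[2,4]} hit by 2; {[4,7],[7,8],[7,11]} hit by 7; {[11,12],[11,13],[11,14]} hit by 12.
Points: 2, 7, 12 (3 total).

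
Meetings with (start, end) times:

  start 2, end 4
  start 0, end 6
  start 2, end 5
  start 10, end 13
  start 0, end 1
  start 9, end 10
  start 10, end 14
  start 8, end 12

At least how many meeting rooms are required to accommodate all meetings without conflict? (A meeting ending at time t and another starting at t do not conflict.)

Count concurrent intervals with a sweep; the peak is the room count.
Events (time:±→running): 0:+→1 0:+→2 1:-→1 2:+→2 2:+→3 … peak 3.

3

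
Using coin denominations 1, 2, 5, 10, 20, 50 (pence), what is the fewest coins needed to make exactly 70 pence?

2

Use the largest denomination that fits, subtract, and repeat.
70 = 1×50 + 1×20
Total coins = 1 + 1 = 2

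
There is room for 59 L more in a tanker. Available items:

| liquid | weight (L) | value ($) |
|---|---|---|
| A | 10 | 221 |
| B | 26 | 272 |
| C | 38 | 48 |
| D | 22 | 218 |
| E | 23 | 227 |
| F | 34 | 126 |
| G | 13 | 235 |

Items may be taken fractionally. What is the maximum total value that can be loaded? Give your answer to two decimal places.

Greedy by value/weight ratio, highest first.
Ratios (sorted): A 22.10, G 18.08, B 10.46, D 9.91, E 9.87, F 3.71, C 1.26
take A (10 @ 221); take G (13 @ 235); take B (26 @ 272); take 10/22 of D → 99.09. Capacity used 59/59.
Total value = 827.09

827.09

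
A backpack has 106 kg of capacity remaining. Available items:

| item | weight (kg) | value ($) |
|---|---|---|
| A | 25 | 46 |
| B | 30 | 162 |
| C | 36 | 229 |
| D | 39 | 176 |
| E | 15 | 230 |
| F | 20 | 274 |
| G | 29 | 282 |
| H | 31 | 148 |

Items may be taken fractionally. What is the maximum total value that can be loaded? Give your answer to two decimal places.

1047.40

Greedy by value/weight ratio, highest first.
Ratios (sorted): E 15.33, F 13.70, G 9.72, C 6.36, B 5.40, H 4.77, D 4.51, A 1.84
take E (15 @ 230); take F (20 @ 274); take G (29 @ 282); take C (36 @ 229); take 6/30 of B → 32.40. Capacity used 106/106.
Total value = 1047.40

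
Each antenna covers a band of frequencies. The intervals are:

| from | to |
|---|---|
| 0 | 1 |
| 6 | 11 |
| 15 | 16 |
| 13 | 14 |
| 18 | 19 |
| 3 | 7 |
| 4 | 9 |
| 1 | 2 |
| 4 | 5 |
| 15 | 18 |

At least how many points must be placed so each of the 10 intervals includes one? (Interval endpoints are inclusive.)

6

Sort by right endpoint; whenever an interval is uncovered, place a point at its right end.
By right end: [0,1]  [1,2]  [4,5]  [3,7]  [4,9]  [6,11]  [13,14]  [15,16]  [15,18]  [18,19]
[0,1] uncovered → point at 1; [4,5] uncovered → point at 5; [6,11] uncovered → point at 11; [13,14] uncovered → point at 14; [15,16] uncovered → point at 16; [18,19] uncovered → point at 19.
Points: 1, 5, 11, 14, 16, 19 (6 total).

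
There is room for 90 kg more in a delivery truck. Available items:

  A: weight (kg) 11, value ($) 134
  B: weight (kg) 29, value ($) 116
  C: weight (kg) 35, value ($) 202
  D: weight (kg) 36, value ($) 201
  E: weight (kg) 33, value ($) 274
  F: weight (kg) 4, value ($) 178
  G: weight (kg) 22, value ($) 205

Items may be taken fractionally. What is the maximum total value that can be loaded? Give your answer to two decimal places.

906.43

Order: F (178/4=44.50) > A (134/11=12.18) > G (205/22=9.32) > E (274/33=8.30) > C (202/35=5.77) > D (201/36=5.58) > B (116/29=4.00)
Fill: take F (4 @ 178) → take A (11 @ 134) → take G (22 @ 205) → take E (33 @ 274) → take 20/35 of C → 115.43; 90/90 used.
Total value = 906.43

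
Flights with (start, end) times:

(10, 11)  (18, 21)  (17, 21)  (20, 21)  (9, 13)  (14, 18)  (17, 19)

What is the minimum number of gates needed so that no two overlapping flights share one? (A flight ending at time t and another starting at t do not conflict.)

3

The answer is the maximum number of intervals overlapping at any instant.
starts: [9, 10, 14, 17, 17, 18, 20]
ends:   [11, 13, 18, 19, 21, 21, 21]
s9→1 s10→2 e11→1 e13→0 s14→1 s17→2 s17→3  — peak 3.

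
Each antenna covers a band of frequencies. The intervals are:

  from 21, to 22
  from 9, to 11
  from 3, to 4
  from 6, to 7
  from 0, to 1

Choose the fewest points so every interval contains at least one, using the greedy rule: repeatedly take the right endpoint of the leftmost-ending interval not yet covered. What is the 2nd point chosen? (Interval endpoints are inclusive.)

4

Sort by right endpoint; whenever an interval is uncovered, place a point at its right end.
By right end: [0,1]  [3,4]  [6,7]  [9,11]  [21,22]
[0,1] uncovered → point at 1; [3,4] uncovered → point at 4; [6,7] uncovered → point at 7; [9,11] uncovered → point at 11; [21,22] uncovered → point at 22.
Points: 1, 4, 7, 11, 22 (5 total).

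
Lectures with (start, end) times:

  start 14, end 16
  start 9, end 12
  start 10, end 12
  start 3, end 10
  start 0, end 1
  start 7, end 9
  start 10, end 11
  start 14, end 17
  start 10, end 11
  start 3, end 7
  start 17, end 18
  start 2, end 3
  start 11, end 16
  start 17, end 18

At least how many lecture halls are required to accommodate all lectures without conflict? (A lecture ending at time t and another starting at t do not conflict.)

4

Count concurrent intervals with a sweep; the peak is the room count.
starts: [0, 2, 3, 3, 7, 9, 10, 10, 10, 11, 14, 14, 17, 17]
ends:   [1, 3, 7, 9, 10, 11, 11, 12, 12, 16, 16, 17, 18, 18]
s0→1 e1→0 s2→1 e3→0 s3→1 s3→2 e7→1 s7→2 e9→1 s9→2 e10→1 s10→2 s10→3 s10→4  — peak 4.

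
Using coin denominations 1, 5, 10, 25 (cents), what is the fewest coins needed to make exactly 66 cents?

5

Greedy: take as many of the largest coin as possible, then repeat with the remainder.
66 − 2×25→16 − 1×10→6 − 1×5→1 − 1×1→0
Total coins = 2 + 1 + 1 + 1 = 5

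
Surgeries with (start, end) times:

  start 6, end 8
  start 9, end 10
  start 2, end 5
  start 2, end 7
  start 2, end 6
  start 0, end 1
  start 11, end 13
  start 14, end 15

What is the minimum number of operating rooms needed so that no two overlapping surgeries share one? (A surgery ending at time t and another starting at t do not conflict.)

Count concurrent intervals with a sweep; the peak is the room count.
starts: [0, 2, 2, 2, 6, 9, 11, 14]
ends:   [1, 5, 6, 7, 8, 10, 13, 15]
s0→1 e1→0 s2→1 s2→2 s2→3  — peak 3.

3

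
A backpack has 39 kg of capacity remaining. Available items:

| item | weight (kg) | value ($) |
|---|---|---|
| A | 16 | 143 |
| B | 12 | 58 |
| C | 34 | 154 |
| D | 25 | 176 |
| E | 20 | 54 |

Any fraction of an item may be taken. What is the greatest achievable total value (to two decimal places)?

304.92

Greedy by value/weight ratio, highest first.
Order: A (143/16=8.94) > D (176/25=7.04) > B (58/12=4.83) > C (154/34=4.53) > E (54/20=2.70)
Fill: take A (16 @ 143) → take 23/25 of D → 161.92; 39/39 used.
Total value = 304.92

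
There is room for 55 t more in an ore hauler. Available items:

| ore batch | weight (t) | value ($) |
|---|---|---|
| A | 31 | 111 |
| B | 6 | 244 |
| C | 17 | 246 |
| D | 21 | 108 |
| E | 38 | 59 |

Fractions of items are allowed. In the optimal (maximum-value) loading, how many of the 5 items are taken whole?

3

Sort by value per unit weight and fill in that order.
Ratios (sorted): B 40.67, C 14.47, D 5.14, A 3.58, E 1.55
take B (6 @ 244); take C (17 @ 246); take D (21 @ 108); take 11/31 of A → 39.39. Capacity used 55/55.
3 item(s) taken whole; one partial (take 11/31 of A).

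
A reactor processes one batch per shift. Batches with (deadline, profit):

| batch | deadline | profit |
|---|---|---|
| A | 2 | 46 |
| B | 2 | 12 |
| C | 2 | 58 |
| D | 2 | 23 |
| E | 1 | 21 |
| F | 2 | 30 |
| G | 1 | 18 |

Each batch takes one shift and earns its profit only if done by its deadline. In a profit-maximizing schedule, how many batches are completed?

2

By profit: C(d2,58), A(d2,46), F(d2,30), D(d2,23), E(d1,21), G(d1,18), B(d2,12)
C→slot 2; A→slot 1; F skipped; D skipped; E skipped; G skipped; B skipped.
2 of 7 scheduled.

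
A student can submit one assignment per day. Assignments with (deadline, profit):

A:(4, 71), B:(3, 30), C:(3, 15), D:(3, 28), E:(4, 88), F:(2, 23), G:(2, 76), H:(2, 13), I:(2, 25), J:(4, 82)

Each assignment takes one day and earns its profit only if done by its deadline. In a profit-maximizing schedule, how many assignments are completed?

4

Take jobs in profit order; each goes to the latest open slot no later than its deadline.
By profit: E(d4,88), J(d4,82), G(d2,76), A(d4,71), B(d3,30), D(d3,28), I(d2,25), F(d2,23), C(d3,15), H(d2,13)
E→slot 4; J→slot 3; G→slot 2; A→slot 1; B skipped; D skipped; I skipped; F skipped; C skipped; H skipped.
4 of 10 scheduled.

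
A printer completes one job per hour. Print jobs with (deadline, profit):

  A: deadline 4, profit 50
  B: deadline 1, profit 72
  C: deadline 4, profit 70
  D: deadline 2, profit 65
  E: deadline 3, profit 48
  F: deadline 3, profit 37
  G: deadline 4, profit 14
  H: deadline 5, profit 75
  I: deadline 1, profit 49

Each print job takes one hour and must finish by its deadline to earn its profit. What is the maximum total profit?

By profit: H(d5,75), B(d1,72), C(d4,70), D(d2,65), A(d4,50), I(d1,49), E(d3,48), F(d3,37), G(d4,14)
H→slot 5; B→slot 1; C→slot 4; D→slot 2; A→slot 3; I skipped; E skipped; F skipped; G skipped.
Profit = 72 + 65 + 50 + 70 + 75 = 332

332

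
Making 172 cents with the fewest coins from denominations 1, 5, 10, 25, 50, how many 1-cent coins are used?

2

Use the largest denomination that fits, subtract, and repeat.
172 = 3×50 + 2×10 + 2×1
Count of 1: 2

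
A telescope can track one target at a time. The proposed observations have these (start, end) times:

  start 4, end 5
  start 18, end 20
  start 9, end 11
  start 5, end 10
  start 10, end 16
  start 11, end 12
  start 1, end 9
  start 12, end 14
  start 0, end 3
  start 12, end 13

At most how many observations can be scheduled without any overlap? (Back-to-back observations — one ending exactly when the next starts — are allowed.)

6

By end time: (0,3), (4,5), (1,9), (5,10), (9,11), (11,12), (12,13), (12,14), (10,16), (18,20).
Pick (0,3); next start ≥ 3 → (4,5); next start ≥ 5 → (5,10); next start ≥ 10 → (11,12); next start ≥ 12 → (12,13); next start ≥ 13 → (18,20).
Selected 6 observations.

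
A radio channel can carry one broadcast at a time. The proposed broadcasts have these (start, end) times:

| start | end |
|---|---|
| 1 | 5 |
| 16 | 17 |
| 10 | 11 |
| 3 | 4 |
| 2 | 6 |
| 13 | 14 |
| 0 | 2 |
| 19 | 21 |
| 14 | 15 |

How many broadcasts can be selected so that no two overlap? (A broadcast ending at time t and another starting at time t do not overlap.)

7

Greedy by earliest finish: after sorting by end time, pick each interval compatible with the last pick.
By end time: (0,2), (3,4), (1,5), (2,6), (10,11), (13,14), (14,15), (16,17), (19,21).
Pick (0,2); next start ≥ 2 → (3,4); next start ≥ 4 → (10,11); next start ≥ 11 → (13,14); next start ≥ 14 → (14,15); next start ≥ 15 → (16,17); next start ≥ 17 → (19,21).
Selected 7 broadcasts.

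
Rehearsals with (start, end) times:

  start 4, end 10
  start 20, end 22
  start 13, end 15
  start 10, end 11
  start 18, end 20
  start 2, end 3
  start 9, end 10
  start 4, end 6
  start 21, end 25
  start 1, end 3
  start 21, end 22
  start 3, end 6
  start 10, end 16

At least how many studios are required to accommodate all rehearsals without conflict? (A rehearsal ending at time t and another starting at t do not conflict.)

Events (time:±→running): 1:+→1 2:+→2 3:-→1 3:-→0 3:+→1 4:+→2 4:+→3 … peak 3.

3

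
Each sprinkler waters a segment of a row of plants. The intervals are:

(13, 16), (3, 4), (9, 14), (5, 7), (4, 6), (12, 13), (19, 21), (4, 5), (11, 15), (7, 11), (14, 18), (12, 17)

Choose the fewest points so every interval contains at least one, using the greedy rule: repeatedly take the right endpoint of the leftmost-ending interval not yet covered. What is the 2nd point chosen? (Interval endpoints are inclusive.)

Sort by right endpoint; whenever an interval is uncovered, place a point at its right end.
Sorted: [3,4] [4,5] [4,6] [5,7] [7,11] [12,13] [9,14] [11,15] [13,16] [12,17] [14,18] [19,21]
{[3,4],[4,5],[4,6]} hit by 4; {[5,7],[7,11]} hit by 7; {[12,13],[9,14],[11,15],[13,16],[12,17]} hit by 13; {[14,18]} hit by 18; {[19,21]} hit by 21.
Points: 4, 7, 13, 18, 21 (5 total).

7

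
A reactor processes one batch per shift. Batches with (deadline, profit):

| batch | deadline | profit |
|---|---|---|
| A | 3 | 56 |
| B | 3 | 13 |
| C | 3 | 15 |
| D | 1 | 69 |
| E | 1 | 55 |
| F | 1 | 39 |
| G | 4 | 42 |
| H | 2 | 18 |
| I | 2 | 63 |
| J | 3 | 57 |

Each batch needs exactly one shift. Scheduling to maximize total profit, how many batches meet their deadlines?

Sort by profit descending; place each in the latest free slot ≤ its deadline.
By profit: D(d1,69), I(d2,63), J(d3,57), A(d3,56), E(d1,55), G(d4,42), F(d1,39), H(d2,18), C(d3,15), B(d3,13)
D→slot 1; I→slot 2; J→slot 3; A skipped; E skipped; G→slot 4; F skipped; H skipped; C skipped; B skipped.
4 of 10 scheduled.

4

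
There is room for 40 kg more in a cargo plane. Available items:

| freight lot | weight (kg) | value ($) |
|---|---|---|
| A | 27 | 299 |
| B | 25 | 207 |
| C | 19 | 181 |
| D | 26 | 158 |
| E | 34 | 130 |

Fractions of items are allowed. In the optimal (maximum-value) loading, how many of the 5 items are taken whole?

1

Greedy by value/weight ratio, highest first.
Order: A (299/27=11.07) > C (181/19=9.53) > B (207/25=8.28) > D (158/26=6.08) > E (130/34=3.82)
Fill: take A (27 @ 299) → take 13/19 of C → 123.84; 40/40 used.
1 item(s) taken whole; one partial (take 13/19 of C).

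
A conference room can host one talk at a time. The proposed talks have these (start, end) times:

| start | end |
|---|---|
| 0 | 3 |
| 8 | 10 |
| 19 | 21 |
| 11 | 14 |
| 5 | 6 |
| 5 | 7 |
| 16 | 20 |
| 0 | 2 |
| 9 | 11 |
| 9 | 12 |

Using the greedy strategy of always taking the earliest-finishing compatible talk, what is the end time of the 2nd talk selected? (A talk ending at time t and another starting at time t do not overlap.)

6

Sorted by end: (0,2)  (0,3)  (5,6)  (5,7)  (8,10)  (9,11)  (9,12)  (11,14)  (16,20)  (19,21)
take (0,2); skip (0,3); take (5,6); take (8,10); take (11,14); take (16,20); skip (19,21).
Selected: (0,2) (5,6) (8,10) (11,14) (16,20)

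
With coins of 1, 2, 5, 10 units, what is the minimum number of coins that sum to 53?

Use the largest denomination that fits, subtract, and repeat.
53 = 5×10 + 1×2 + 1×1
Total coins = 5 + 1 + 1 = 7

7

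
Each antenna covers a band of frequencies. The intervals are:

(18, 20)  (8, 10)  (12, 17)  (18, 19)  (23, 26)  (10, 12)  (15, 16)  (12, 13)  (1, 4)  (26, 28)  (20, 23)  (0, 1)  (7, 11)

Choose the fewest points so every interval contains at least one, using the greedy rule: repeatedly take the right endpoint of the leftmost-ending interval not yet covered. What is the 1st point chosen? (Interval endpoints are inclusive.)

1

Sorted: [0,1] [1,4] [8,10] [7,11] [10,12] [12,13] [15,16] [12,17] [18,19] [18,20] [20,23] [23,26] [26,28]
{[0,1],[1,4]} hit by 1; {[8,10],[7,11],[10,12]} hit by 10; {[12,13]} hit by 13; {[15,16],[12,17]} hit by 16; {[18,19],[18,20]} hit by 19; {[20,23],[23,26]} hit by 23; {[26,28]} hit by 28.
Points: 1, 10, 13, 16, 19, 23, 28 (7 total).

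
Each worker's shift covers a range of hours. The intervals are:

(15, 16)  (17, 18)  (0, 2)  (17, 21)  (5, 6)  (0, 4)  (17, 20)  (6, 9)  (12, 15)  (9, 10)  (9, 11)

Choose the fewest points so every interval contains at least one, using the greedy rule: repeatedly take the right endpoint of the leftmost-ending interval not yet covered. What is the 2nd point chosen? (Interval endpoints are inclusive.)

Sorted: [0,2] [0,4] [5,6] [6,9] [9,10] [9,11] [12,15] [15,16] [17,18] [17,20] [17,21]
{[0,2],[0,4]} hit by 2; {[5,6],[6,9]} hit by 6; {[9,10],[9,11]} hit by 10; {[12,15],[15,16]} hit by 15; {[17,18],[17,20],[17,21]} hit by 18.
Points: 2, 6, 10, 15, 18 (5 total).

6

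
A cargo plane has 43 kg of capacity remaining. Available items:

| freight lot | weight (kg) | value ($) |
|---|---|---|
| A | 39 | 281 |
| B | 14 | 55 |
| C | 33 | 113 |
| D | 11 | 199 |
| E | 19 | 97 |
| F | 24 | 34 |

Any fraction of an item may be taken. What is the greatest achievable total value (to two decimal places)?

429.56

Ratios (sorted): D 18.09, A 7.21, E 5.11, B 3.93, C 3.42, F 1.42
take D (11 @ 199); take 32/39 of A → 230.56. Capacity used 43/43.
Total value = 429.56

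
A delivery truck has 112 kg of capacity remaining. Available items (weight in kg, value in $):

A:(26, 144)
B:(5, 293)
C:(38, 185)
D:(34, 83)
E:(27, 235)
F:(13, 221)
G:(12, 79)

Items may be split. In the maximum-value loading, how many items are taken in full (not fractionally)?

5

Order: B (293/5=58.60) > F (221/13=17.00) > E (235/27=8.70) > G (79/12=6.58) > A (144/26=5.54) > C (185/38=4.87) > D (83/34=2.44)
Fill: take B (5 @ 293) → take F (13 @ 221) → take E (27 @ 235) → take G (12 @ 79) → take A (26 @ 144) → take 29/38 of C → 141.18; 112/112 used.
5 item(s) taken whole; one partial (take 29/38 of C).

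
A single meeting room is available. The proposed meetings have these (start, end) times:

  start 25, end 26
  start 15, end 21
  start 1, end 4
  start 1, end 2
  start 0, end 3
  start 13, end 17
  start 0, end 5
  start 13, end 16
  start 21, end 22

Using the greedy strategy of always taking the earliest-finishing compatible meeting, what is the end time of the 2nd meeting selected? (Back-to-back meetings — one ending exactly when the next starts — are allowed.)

16

By end time: (1,2), (0,3), (1,4), (0,5), (13,16), (13,17), (15,21), (21,22), (25,26).
Pick (1,2); next start ≥ 2 → (13,16); next start ≥ 16 → (21,22); next start ≥ 22 → (25,26).
Selected: (1,2) (13,16) (21,22) (25,26)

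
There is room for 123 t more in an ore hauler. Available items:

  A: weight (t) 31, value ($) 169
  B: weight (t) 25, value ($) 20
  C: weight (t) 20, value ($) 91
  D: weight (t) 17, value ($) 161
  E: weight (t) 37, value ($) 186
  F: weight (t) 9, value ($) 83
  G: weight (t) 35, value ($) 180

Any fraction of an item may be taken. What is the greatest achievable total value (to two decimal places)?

Ratios (sorted): D 9.47, F 9.22, A 5.45, G 5.14, E 5.03, C 4.55, B 0.80
take D (17 @ 161); take F (9 @ 83); take A (31 @ 169); take G (35 @ 180); take 31/37 of E → 155.84. Capacity used 123/123.
Total value = 748.84

748.84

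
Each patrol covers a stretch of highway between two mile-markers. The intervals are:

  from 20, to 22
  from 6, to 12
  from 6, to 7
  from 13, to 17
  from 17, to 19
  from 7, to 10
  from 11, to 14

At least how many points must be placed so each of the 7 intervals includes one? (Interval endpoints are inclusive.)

4

Process intervals by earliest right end; each time one isn't hit yet, stab at its right endpoint.
By right end: [6,7]  [7,10]  [6,12]  [11,14]  [13,17]  [17,19]  [20,22]
[6,7] uncovered → point at 7; [11,14] uncovered → point at 14; [17,19] uncovered → point at 19; [20,22] uncovered → point at 22.
Points: 7, 14, 19, 22 (4 total).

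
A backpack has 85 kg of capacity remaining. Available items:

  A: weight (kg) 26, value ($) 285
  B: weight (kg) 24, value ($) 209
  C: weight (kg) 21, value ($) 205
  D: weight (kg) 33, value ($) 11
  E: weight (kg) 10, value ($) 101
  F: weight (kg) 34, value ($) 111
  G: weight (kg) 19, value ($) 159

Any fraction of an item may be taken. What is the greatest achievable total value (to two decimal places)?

Greedy by value/weight ratio, highest first.
Ratios (sorted): A 10.96, E 10.10, C 9.76, B 8.71, G 8.37, F 3.26, D 0.33
take A (26 @ 285); take E (10 @ 101); take C (21 @ 205); take B (24 @ 209); take 4/19 of G → 33.47. Capacity used 85/85.
Total value = 833.47

833.47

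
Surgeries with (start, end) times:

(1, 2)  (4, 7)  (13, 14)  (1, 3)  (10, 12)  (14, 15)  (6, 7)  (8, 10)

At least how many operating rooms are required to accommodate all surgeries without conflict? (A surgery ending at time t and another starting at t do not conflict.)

The answer is the maximum number of intervals overlapping at any instant.
starts: [1, 1, 4, 6, 8, 10, 13, 14]
ends:   [2, 3, 7, 7, 10, 12, 14, 15]
s1→1 s1→2  — peak 2.

2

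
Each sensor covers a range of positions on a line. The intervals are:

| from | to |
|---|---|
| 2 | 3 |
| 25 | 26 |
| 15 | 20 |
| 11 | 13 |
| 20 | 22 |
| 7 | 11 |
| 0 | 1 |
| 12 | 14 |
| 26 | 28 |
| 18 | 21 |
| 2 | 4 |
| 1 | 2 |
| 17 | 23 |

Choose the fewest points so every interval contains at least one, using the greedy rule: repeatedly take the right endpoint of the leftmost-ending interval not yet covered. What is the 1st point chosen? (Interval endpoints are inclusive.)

Process intervals by earliest right end; each time one isn't hit yet, stab at its right endpoint.
By right end: [0,1]  [1,2]  [2,3]  [2,4]  [7,11]  [11,13]  [12,14]  [15,20]  [18,21]  [20,22]  [17,23]  [25,26]  [26,28]
[0,1] uncovered → point at 1; [2,3] uncovered → point at 3; [7,11] uncovered → point at 11; [12,14] uncovered → point at 14; [15,20] uncovered → point at 20; [25,26] uncovered → point at 26.
Points: 1, 3, 11, 14, 20, 26 (6 total).

1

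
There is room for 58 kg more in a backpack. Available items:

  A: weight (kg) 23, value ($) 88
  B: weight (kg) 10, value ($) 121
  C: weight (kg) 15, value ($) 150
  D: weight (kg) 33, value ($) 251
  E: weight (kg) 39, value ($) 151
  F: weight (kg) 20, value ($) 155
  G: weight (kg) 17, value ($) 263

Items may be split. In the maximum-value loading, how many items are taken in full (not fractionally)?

Sort by value per unit weight and fill in that order.
Ratios (sorted): G 15.47, B 12.10, C 10.00, F 7.75, D 7.61, E 3.87, A 3.83
take G (17 @ 263); take B (10 @ 121); take C (15 @ 150); take 16/20 of F → 124.00. Capacity used 58/58.
3 item(s) taken whole; one partial (take 16/20 of F).

3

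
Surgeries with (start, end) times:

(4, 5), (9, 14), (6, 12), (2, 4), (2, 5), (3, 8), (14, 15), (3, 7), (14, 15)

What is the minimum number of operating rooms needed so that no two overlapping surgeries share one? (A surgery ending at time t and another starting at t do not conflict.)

starts: [2, 2, 3, 3, 4, 6, 9, 14, 14]
ends:   [4, 5, 5, 7, 8, 12, 14, 15, 15]
s2→1 s2→2 s3→3 s3→4  — peak 4.

4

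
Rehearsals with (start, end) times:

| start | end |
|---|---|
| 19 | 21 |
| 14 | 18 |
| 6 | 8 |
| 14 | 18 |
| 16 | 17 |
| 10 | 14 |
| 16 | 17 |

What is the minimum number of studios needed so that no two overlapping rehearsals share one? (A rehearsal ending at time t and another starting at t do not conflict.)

Events (time:±→running): 6:+→1 8:-→0 10:+→1 14:-→0 14:+→1 14:+→2 16:+→3 16:+→4 … peak 4.

4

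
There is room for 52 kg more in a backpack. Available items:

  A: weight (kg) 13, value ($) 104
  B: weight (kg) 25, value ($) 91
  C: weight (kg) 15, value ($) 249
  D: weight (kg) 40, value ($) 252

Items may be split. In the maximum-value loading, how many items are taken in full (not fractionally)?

Greedy by value/weight ratio, highest first.
Ratios (sorted): C 16.60, A 8.00, D 6.30, B 3.64
take C (15 @ 249); take A (13 @ 104); take 24/40 of D → 151.20. Capacity used 52/52.
2 item(s) taken whole; one partial (take 24/40 of D).

2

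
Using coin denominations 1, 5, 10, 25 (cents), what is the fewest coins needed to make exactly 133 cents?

Greedy: take as many of the largest coin as possible, then repeat with the remainder.
133 = 5×25 + 1×5 + 3×1
Total coins = 5 + 1 + 3 = 9

9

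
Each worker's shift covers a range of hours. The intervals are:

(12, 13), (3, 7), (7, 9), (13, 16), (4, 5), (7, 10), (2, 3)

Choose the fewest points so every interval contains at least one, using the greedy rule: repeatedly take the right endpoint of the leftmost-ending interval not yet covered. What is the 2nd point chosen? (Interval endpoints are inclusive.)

By right end: [2,3]  [4,5]  [3,7]  [7,9]  [7,10]  [12,13]  [13,16]
[2,3] uncovered → point at 3; [4,5] uncovered → point at 5; [7,9] uncovered → point at 9; [12,13] uncovered → point at 13.
Points: 3, 5, 9, 13 (4 total).

5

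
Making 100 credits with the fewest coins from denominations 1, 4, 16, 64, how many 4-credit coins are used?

1

100 = 1×64 + 2×16 + 1×4
Count of 4: 1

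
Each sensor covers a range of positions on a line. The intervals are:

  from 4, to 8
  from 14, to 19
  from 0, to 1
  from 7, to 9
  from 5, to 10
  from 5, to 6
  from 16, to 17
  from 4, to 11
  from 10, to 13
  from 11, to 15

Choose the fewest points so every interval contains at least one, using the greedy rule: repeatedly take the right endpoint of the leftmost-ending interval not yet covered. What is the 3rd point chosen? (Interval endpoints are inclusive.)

9

Process intervals by earliest right end; each time one isn't hit yet, stab at its right endpoint.
By right end: [0,1]  [5,6]  [4,8]  [7,9]  [5,10]  [4,11]  [10,13]  [11,15]  [16,17]  [14,19]
[0,1] uncovered → point at 1; [5,6] uncovered → point at 6; [7,9] uncovered → point at 9; [10,13] uncovered → point at 13; [16,17] uncovered → point at 17.
Points: 1, 6, 9, 13, 17 (5 total).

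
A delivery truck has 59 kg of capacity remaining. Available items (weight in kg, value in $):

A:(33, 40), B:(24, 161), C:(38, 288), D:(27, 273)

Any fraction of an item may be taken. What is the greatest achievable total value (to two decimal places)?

515.53

Greedy by value/weight ratio, highest first.
Order: D (273/27=10.11) > C (288/38=7.58) > B (161/24=6.71) > A (40/33=1.21)
Fill: take D (27 @ 273) → take 32/38 of C → 242.53; 59/59 used.
Total value = 515.53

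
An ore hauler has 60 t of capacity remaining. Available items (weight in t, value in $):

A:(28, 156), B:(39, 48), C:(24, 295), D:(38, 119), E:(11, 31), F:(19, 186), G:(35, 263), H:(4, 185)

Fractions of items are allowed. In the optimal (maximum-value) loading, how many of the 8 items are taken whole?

Greedy by value/weight ratio, highest first.
Ratios (sorted): H 46.25, C 12.29, F 9.79, G 7.51, A 5.57, D 3.13, E 2.82, B 1.23
take H (4 @ 185); take C (24 @ 295); take F (19 @ 186); take 13/35 of G → 97.69. Capacity used 60/60.
3 item(s) taken whole; one partial (take 13/35 of G).

3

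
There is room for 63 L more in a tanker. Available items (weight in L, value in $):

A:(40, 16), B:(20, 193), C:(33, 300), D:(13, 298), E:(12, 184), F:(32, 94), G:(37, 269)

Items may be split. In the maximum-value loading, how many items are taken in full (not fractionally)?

3

Order: D (298/13=22.92) > E (184/12=15.33) > B (193/20=9.65) > C (300/33=9.09) > G (269/37=7.27) > F (94/32=2.94) > A (16/40=0.40)
Fill: take D (13 @ 298) → take E (12 @ 184) → take B (20 @ 193) → take 18/33 of C → 163.64; 63/63 used.
3 item(s) taken whole; one partial (take 18/33 of C).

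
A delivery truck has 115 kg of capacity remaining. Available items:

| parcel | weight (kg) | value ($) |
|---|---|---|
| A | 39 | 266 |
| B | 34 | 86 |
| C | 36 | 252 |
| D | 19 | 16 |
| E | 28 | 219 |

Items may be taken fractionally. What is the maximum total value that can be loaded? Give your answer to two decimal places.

Greedy by value/weight ratio, highest first.
Ratios (sorted): E 7.82, C 7.00, A 6.82, B 2.53, D 0.84
take E (28 @ 219); take C (36 @ 252); take A (39 @ 266); take 12/34 of B → 30.35. Capacity used 115/115.
Total value = 767.35

767.35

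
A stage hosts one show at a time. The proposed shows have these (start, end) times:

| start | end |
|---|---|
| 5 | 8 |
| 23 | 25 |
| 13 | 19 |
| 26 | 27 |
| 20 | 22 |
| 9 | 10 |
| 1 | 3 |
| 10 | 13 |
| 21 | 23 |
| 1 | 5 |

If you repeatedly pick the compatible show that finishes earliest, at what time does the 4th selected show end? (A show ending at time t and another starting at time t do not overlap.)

13

Sort by end time and greedily take each interval whose start is ≥ the last chosen end.
Sorted by end: (1,3)  (1,5)  (5,8)  (9,10)  (10,13)  (13,19)  (20,22)  (21,23)  (23,25)  (26,27)
take (1,3); take (5,8); take (9,10); take (10,13); take (13,19); take (20,22); skip (21,23); take (23,25); take (26,27).
Selected: (1,3) (5,8) (9,10) (10,13) (13,19) (20,22) (23,25) (26,27)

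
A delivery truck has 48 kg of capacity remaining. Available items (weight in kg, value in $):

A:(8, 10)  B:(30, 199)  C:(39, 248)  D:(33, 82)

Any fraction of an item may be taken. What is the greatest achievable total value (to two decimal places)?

Sort by value per unit weight and fill in that order.
Ratios (sorted): B 6.63, C 6.36, D 2.48, A 1.25
take B (30 @ 199); take 18/39 of C → 114.46. Capacity used 48/48.
Total value = 313.46

313.46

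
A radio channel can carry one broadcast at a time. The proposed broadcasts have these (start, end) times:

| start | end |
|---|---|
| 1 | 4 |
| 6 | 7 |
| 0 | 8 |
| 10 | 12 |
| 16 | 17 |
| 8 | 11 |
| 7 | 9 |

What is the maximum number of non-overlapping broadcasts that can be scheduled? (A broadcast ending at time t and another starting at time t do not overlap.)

5

Order by finish time; keep every interval that doesn't clash with the previous kept one.
Sorted by end: (1,4)  (6,7)  (0,8)  (7,9)  (8,11)  (10,12)  (16,17)
take (1,4); take (6,7); take (7,9); skip (8,11); take (10,12); take (16,17).
Selected 5 broadcasts.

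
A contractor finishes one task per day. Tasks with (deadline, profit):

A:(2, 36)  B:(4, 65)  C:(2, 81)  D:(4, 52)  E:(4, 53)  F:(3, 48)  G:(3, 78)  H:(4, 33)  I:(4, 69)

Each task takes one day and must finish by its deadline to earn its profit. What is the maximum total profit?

293

Profit order: C=81 G=78 I=69 B=65 E=53 D=52 F=48 A=36 H=33
Assign: C→slot 2, G→slot 3, I→slot 4, B→slot 1, E skipped, D skipped, F skipped, A skipped, H skipped.
Slots: [1:B] [2:C] [3:G] [4:I]
Profit = 65 + 81 + 78 + 69 = 293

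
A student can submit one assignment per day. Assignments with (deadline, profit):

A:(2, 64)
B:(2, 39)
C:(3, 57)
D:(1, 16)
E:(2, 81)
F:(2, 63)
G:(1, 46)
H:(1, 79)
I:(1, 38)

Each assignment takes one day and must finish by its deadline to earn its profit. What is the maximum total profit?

Take jobs in profit order; each goes to the latest open slot no later than its deadline.
Profit order: E=81 H=79 A=64 F=63 C=57 G=46 B=39 I=38 D=16
Assign: E→slot 2, H→slot 1, A skipped, F skipped, C→slot 3, G skipped, B skipped, I skipped, D skipped.
Slots: [1:H] [2:E] [3:C]
Profit = 79 + 81 + 57 = 217

217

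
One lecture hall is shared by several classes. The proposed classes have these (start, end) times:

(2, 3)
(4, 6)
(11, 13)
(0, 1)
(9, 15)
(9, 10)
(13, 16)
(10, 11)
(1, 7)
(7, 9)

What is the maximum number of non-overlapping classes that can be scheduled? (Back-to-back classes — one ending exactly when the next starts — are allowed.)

By end time: (0,1), (2,3), (4,6), (1,7), (7,9), (9,10), (10,11), (11,13), (9,15), (13,16).
Pick (0,1); next start ≥ 1 → (2,3); next start ≥ 3 → (4,6); next start ≥ 6 → (7,9); next start ≥ 9 → (9,10); next start ≥ 10 → (10,11); next start ≥ 11 → (11,13); next start ≥ 13 → (13,16).
Selected 8 classes.

8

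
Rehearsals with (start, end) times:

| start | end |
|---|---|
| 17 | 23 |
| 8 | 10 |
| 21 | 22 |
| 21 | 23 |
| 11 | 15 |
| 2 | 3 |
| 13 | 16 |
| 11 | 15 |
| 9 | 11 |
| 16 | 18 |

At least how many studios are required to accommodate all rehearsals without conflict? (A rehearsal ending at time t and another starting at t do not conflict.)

Count concurrent intervals with a sweep; the peak is the room count.
starts: [2, 8, 9, 11, 11, 13, 16, 17, 21, 21]
ends:   [3, 10, 11, 15, 15, 16, 18, 22, 23, 23]
s2→1 e3→0 s8→1 s9→2 e10→1 e11→0 s11→1 s11→2 s13→3  — peak 3.

3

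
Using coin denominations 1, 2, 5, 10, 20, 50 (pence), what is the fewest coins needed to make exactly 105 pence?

3

Greedy: take as many of the largest coin as possible, then repeat with the remainder.
105 = 2×50 + 1×5
Total coins = 2 + 1 = 3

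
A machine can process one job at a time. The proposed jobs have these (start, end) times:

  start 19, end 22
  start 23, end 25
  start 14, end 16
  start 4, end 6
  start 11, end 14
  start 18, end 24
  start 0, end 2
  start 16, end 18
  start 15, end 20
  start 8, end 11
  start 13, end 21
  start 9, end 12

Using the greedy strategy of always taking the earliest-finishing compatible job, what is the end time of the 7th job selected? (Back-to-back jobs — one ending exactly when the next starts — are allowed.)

22

By end time: (0,2), (4,6), (8,11), (9,12), (11,14), (14,16), (16,18), (15,20), (13,21), (19,22), (18,24), (23,25).
Pick (0,2); next start ≥ 2 → (4,6); next start ≥ 6 → (8,11); next start ≥ 11 → (11,14); next start ≥ 14 → (14,16); next start ≥ 16 → (16,18); next start ≥ 18 → (19,22); next start ≥ 22 → (23,25).
Selected: (0,2) (4,6) (8,11) (11,14) (14,16) (16,18) (19,22) (23,25)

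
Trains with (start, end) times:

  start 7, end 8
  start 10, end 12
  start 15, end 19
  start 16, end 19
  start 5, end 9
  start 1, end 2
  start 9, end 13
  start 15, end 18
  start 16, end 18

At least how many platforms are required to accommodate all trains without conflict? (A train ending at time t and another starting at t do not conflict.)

Count concurrent intervals with a sweep; the peak is the room count.
starts: [1, 5, 7, 9, 10, 15, 15, 16, 16]
ends:   [2, 8, 9, 12, 13, 18, 18, 19, 19]
s1→1 e2→0 s5→1 s7→2 e8→1 e9→0 s9→1 s10→2 e12→1 e13→0 s15→1 s15→2 s16→3 s16→4  — peak 4.

4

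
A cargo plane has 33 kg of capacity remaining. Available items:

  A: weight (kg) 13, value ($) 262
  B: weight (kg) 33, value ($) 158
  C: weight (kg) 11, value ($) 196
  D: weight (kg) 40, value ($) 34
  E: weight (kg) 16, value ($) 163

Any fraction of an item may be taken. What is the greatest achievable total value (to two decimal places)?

Ratios (sorted): A 20.15, C 17.82, E 10.19, B 4.79, D 0.85
take A (13 @ 262); take C (11 @ 196); take 9/16 of E → 91.69. Capacity used 33/33.
Total value = 549.69

549.69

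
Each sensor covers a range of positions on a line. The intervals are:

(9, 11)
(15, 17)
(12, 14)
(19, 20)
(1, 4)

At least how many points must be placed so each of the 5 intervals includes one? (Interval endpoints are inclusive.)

5

By right end: [1,4]  [9,11]  [12,14]  [15,17]  [19,20]
[1,4] uncovered → point at 4; [9,11] uncovered → point at 11; [12,14] uncovered → point at 14; [15,17] uncovered → point at 17; [19,20] uncovered → point at 20.
Points: 4, 11, 14, 17, 20 (5 total).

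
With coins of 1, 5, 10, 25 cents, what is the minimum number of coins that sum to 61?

Greedy: take as many of the largest coin as possible, then repeat with the remainder.
61 − 2×25→11 − 1×10→1 − 1×1→0
Total coins = 2 + 1 + 1 = 4

4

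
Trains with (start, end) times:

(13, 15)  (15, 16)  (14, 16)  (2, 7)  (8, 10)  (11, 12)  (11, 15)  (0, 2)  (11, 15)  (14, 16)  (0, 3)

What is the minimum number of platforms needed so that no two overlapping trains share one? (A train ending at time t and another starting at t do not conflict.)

5

starts: [0, 0, 2, 8, 11, 11, 11, 13, 14, 14, 15]
ends:   [2, 3, 7, 10, 12, 15, 15, 15, 16, 16, 16]
s0→1 s0→2 e2→1 s2→2 e3→1 e7→0 s8→1 e10→0 s11→1 s11→2 s11→3 e12→2 s13→3 s14→4 s14→5  — peak 5.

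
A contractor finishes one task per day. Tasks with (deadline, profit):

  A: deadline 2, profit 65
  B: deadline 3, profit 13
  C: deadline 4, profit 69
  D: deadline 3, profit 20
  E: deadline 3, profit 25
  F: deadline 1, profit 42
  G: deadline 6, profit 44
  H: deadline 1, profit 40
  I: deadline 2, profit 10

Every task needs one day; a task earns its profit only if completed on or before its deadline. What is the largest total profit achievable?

245

Sort by profit descending; place each in the latest free slot ≤ its deadline.
Profit order: C=69 A=65 G=44 F=42 H=40 E=25 D=20 B=13 I=10
Assign: C→slot 4, A→slot 2, G→slot 6, F→slot 1, H skipped, E→slot 3, D skipped, B skipped, I skipped.
Slots: [1:F] [2:A] [3:E] [4:C] [6:G]
Profit = 42 + 65 + 25 + 69 + 44 = 245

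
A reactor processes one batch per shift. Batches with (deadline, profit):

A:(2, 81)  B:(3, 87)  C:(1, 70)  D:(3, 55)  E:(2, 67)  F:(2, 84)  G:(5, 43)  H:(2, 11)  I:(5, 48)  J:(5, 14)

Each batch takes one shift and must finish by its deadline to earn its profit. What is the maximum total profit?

Take jobs in profit order; each goes to the latest open slot no later than its deadline.
Profit order: B=87 F=84 A=81 C=70 E=67 D=55 I=48 G=43 J=14 H=11
Assign: B→slot 3, F→slot 2, A→slot 1, C skipped, E skipped, D skipped, I→slot 5, G→slot 4, J skipped, H skipped.
Slots: [1:A] [2:F] [3:B] [4:G] [5:I]
Profit = 81 + 84 + 87 + 43 + 48 = 343

343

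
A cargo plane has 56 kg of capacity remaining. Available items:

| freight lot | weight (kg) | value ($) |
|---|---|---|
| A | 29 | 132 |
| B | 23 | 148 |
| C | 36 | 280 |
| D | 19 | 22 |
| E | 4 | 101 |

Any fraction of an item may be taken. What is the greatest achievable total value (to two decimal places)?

Sort by value per unit weight and fill in that order.
Ratios (sorted): E 25.25, C 7.78, B 6.43, A 4.55, D 1.16
take E (4 @ 101); take C (36 @ 280); take 16/23 of B → 102.96. Capacity used 56/56.
Total value = 483.96

483.96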